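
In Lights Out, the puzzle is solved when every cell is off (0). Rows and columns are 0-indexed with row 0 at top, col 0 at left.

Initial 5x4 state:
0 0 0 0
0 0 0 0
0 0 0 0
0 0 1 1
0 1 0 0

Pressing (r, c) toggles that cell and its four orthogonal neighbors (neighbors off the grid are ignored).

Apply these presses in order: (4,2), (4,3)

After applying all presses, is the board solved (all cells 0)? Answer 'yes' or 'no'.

After press 1 at (4,2):
0 0 0 0
0 0 0 0
0 0 0 0
0 0 0 1
0 0 1 1

After press 2 at (4,3):
0 0 0 0
0 0 0 0
0 0 0 0
0 0 0 0
0 0 0 0

Lights still on: 0

Answer: yes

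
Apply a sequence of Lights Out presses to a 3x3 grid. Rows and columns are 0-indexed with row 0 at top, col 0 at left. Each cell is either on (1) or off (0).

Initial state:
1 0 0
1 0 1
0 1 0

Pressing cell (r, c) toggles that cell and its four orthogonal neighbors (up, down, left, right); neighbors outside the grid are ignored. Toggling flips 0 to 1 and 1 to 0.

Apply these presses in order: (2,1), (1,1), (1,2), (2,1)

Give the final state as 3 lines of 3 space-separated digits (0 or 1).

Answer: 1 1 1
0 0 1
0 0 1

Derivation:
After press 1 at (2,1):
1 0 0
1 1 1
1 0 1

After press 2 at (1,1):
1 1 0
0 0 0
1 1 1

After press 3 at (1,2):
1 1 1
0 1 1
1 1 0

After press 4 at (2,1):
1 1 1
0 0 1
0 0 1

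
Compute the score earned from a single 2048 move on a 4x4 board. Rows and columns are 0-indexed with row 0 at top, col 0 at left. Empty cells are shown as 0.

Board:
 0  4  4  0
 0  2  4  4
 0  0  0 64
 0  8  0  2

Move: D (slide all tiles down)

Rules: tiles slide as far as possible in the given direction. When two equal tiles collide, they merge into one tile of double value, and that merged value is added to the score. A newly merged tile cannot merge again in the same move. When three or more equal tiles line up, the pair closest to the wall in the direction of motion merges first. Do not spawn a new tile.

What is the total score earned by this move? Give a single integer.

Answer: 8

Derivation:
Slide down:
col 0: [0, 0, 0, 0] -> [0, 0, 0, 0]  score +0 (running 0)
col 1: [4, 2, 0, 8] -> [0, 4, 2, 8]  score +0 (running 0)
col 2: [4, 4, 0, 0] -> [0, 0, 0, 8]  score +8 (running 8)
col 3: [0, 4, 64, 2] -> [0, 4, 64, 2]  score +0 (running 8)
Board after move:
 0  0  0  0
 0  4  0  4
 0  2  0 64
 0  8  8  2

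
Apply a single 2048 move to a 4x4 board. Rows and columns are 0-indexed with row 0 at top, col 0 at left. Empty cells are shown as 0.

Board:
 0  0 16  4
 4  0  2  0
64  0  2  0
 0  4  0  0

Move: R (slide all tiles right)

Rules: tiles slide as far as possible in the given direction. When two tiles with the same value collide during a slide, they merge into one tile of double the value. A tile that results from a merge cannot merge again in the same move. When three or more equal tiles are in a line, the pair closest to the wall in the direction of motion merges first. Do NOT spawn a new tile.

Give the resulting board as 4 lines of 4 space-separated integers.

Slide right:
row 0: [0, 0, 16, 4] -> [0, 0, 16, 4]
row 1: [4, 0, 2, 0] -> [0, 0, 4, 2]
row 2: [64, 0, 2, 0] -> [0, 0, 64, 2]
row 3: [0, 4, 0, 0] -> [0, 0, 0, 4]

Answer:  0  0 16  4
 0  0  4  2
 0  0 64  2
 0  0  0  4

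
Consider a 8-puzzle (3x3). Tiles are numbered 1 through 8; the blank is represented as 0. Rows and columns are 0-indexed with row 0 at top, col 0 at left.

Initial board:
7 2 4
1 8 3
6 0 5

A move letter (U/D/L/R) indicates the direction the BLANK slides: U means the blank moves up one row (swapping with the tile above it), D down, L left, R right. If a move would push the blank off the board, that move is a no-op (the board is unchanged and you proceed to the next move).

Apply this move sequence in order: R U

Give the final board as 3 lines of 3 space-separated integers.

Answer: 7 2 4
1 8 0
6 5 3

Derivation:
After move 1 (R):
7 2 4
1 8 3
6 5 0

After move 2 (U):
7 2 4
1 8 0
6 5 3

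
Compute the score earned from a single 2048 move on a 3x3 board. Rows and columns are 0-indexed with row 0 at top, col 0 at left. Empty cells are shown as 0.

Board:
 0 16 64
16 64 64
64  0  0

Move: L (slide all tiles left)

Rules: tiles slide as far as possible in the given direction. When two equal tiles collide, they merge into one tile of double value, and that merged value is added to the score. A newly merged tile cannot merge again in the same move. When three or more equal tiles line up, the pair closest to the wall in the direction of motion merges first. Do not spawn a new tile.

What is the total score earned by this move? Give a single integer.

Answer: 128

Derivation:
Slide left:
row 0: [0, 16, 64] -> [16, 64, 0]  score +0 (running 0)
row 1: [16, 64, 64] -> [16, 128, 0]  score +128 (running 128)
row 2: [64, 0, 0] -> [64, 0, 0]  score +0 (running 128)
Board after move:
 16  64   0
 16 128   0
 64   0   0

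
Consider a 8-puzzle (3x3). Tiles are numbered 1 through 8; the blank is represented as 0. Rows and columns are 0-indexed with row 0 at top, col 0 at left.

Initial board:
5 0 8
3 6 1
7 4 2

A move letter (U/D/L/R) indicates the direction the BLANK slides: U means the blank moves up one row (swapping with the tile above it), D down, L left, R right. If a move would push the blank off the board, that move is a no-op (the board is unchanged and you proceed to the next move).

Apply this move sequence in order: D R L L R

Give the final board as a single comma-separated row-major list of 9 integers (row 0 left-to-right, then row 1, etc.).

Answer: 5, 6, 8, 3, 0, 1, 7, 4, 2

Derivation:
After move 1 (D):
5 6 8
3 0 1
7 4 2

After move 2 (R):
5 6 8
3 1 0
7 4 2

After move 3 (L):
5 6 8
3 0 1
7 4 2

After move 4 (L):
5 6 8
0 3 1
7 4 2

After move 5 (R):
5 6 8
3 0 1
7 4 2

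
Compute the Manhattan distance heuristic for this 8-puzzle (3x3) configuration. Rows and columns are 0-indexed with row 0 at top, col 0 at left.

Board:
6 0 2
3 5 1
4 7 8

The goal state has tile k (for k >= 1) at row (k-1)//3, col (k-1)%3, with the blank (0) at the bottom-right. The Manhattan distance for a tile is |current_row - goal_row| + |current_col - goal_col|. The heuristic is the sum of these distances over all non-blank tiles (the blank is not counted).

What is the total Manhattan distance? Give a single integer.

Answer: 13

Derivation:
Tile 6: (0,0)->(1,2) = 3
Tile 2: (0,2)->(0,1) = 1
Tile 3: (1,0)->(0,2) = 3
Tile 5: (1,1)->(1,1) = 0
Tile 1: (1,2)->(0,0) = 3
Tile 4: (2,0)->(1,0) = 1
Tile 7: (2,1)->(2,0) = 1
Tile 8: (2,2)->(2,1) = 1
Sum: 3 + 1 + 3 + 0 + 3 + 1 + 1 + 1 = 13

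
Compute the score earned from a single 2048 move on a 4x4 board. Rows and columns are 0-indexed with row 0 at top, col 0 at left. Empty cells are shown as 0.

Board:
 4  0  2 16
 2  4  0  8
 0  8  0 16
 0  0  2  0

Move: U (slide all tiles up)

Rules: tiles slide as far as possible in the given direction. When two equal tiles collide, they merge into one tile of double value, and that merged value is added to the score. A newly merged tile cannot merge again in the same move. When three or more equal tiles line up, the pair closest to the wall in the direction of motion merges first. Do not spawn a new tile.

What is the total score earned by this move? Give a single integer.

Answer: 4

Derivation:
Slide up:
col 0: [4, 2, 0, 0] -> [4, 2, 0, 0]  score +0 (running 0)
col 1: [0, 4, 8, 0] -> [4, 8, 0, 0]  score +0 (running 0)
col 2: [2, 0, 0, 2] -> [4, 0, 0, 0]  score +4 (running 4)
col 3: [16, 8, 16, 0] -> [16, 8, 16, 0]  score +0 (running 4)
Board after move:
 4  4  4 16
 2  8  0  8
 0  0  0 16
 0  0  0  0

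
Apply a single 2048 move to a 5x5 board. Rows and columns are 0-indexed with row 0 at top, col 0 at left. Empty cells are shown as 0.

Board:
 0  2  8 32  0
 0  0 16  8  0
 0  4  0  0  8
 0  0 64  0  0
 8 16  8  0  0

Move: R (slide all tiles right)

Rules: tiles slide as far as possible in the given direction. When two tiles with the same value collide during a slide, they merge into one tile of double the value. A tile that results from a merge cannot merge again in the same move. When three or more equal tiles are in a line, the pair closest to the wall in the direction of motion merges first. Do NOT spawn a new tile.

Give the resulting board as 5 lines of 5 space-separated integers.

Answer:  0  0  2  8 32
 0  0  0 16  8
 0  0  0  4  8
 0  0  0  0 64
 0  0  8 16  8

Derivation:
Slide right:
row 0: [0, 2, 8, 32, 0] -> [0, 0, 2, 8, 32]
row 1: [0, 0, 16, 8, 0] -> [0, 0, 0, 16, 8]
row 2: [0, 4, 0, 0, 8] -> [0, 0, 0, 4, 8]
row 3: [0, 0, 64, 0, 0] -> [0, 0, 0, 0, 64]
row 4: [8, 16, 8, 0, 0] -> [0, 0, 8, 16, 8]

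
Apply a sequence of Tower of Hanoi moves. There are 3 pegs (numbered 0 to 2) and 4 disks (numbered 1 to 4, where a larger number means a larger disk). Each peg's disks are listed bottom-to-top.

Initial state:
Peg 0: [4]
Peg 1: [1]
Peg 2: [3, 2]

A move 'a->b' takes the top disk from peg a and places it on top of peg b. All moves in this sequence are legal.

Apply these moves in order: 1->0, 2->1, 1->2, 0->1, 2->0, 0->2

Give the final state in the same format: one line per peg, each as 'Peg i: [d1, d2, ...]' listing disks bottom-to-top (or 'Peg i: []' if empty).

Answer: Peg 0: [4]
Peg 1: [1]
Peg 2: [3, 2]

Derivation:
After move 1 (1->0):
Peg 0: [4, 1]
Peg 1: []
Peg 2: [3, 2]

After move 2 (2->1):
Peg 0: [4, 1]
Peg 1: [2]
Peg 2: [3]

After move 3 (1->2):
Peg 0: [4, 1]
Peg 1: []
Peg 2: [3, 2]

After move 4 (0->1):
Peg 0: [4]
Peg 1: [1]
Peg 2: [3, 2]

After move 5 (2->0):
Peg 0: [4, 2]
Peg 1: [1]
Peg 2: [3]

After move 6 (0->2):
Peg 0: [4]
Peg 1: [1]
Peg 2: [3, 2]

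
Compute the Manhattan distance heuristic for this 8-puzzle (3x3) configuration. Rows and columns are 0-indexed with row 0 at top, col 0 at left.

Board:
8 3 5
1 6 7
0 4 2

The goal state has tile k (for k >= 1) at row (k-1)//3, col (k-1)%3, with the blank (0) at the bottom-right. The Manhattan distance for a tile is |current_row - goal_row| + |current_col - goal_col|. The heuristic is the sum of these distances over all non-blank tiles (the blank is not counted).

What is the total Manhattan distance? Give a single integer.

Answer: 16

Derivation:
Tile 8: at (0,0), goal (2,1), distance |0-2|+|0-1| = 3
Tile 3: at (0,1), goal (0,2), distance |0-0|+|1-2| = 1
Tile 5: at (0,2), goal (1,1), distance |0-1|+|2-1| = 2
Tile 1: at (1,0), goal (0,0), distance |1-0|+|0-0| = 1
Tile 6: at (1,1), goal (1,2), distance |1-1|+|1-2| = 1
Tile 7: at (1,2), goal (2,0), distance |1-2|+|2-0| = 3
Tile 4: at (2,1), goal (1,0), distance |2-1|+|1-0| = 2
Tile 2: at (2,2), goal (0,1), distance |2-0|+|2-1| = 3
Sum: 3 + 1 + 2 + 1 + 1 + 3 + 2 + 3 = 16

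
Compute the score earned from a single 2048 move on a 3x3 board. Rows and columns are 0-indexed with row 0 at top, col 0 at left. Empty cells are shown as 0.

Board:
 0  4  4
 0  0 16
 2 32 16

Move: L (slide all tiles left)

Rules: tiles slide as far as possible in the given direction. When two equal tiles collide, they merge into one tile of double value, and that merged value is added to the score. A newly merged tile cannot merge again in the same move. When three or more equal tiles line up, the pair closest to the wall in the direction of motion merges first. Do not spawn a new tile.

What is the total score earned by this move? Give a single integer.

Slide left:
row 0: [0, 4, 4] -> [8, 0, 0]  score +8 (running 8)
row 1: [0, 0, 16] -> [16, 0, 0]  score +0 (running 8)
row 2: [2, 32, 16] -> [2, 32, 16]  score +0 (running 8)
Board after move:
 8  0  0
16  0  0
 2 32 16

Answer: 8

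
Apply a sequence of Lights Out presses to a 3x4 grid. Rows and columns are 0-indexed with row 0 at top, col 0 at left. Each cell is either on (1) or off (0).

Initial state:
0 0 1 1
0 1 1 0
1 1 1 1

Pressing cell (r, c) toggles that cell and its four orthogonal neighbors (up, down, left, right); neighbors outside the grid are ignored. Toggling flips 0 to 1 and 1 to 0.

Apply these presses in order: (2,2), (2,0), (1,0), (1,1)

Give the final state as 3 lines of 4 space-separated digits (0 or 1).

Answer: 1 1 1 1
1 1 1 0
1 0 0 0

Derivation:
After press 1 at (2,2):
0 0 1 1
0 1 0 0
1 0 0 0

After press 2 at (2,0):
0 0 1 1
1 1 0 0
0 1 0 0

After press 3 at (1,0):
1 0 1 1
0 0 0 0
1 1 0 0

After press 4 at (1,1):
1 1 1 1
1 1 1 0
1 0 0 0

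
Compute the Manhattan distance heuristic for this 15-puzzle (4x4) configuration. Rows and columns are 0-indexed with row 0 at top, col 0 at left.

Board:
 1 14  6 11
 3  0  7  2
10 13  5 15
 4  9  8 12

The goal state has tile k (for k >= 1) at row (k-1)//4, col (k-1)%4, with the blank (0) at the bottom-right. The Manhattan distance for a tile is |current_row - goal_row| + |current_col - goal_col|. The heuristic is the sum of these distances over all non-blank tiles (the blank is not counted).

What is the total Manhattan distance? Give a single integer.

Answer: 34

Derivation:
Tile 1: at (0,0), goal (0,0), distance |0-0|+|0-0| = 0
Tile 14: at (0,1), goal (3,1), distance |0-3|+|1-1| = 3
Tile 6: at (0,2), goal (1,1), distance |0-1|+|2-1| = 2
Tile 11: at (0,3), goal (2,2), distance |0-2|+|3-2| = 3
Tile 3: at (1,0), goal (0,2), distance |1-0|+|0-2| = 3
Tile 7: at (1,2), goal (1,2), distance |1-1|+|2-2| = 0
Tile 2: at (1,3), goal (0,1), distance |1-0|+|3-1| = 3
Tile 10: at (2,0), goal (2,1), distance |2-2|+|0-1| = 1
Tile 13: at (2,1), goal (3,0), distance |2-3|+|1-0| = 2
Tile 5: at (2,2), goal (1,0), distance |2-1|+|2-0| = 3
Tile 15: at (2,3), goal (3,2), distance |2-3|+|3-2| = 2
Tile 4: at (3,0), goal (0,3), distance |3-0|+|0-3| = 6
Tile 9: at (3,1), goal (2,0), distance |3-2|+|1-0| = 2
Tile 8: at (3,2), goal (1,3), distance |3-1|+|2-3| = 3
Tile 12: at (3,3), goal (2,3), distance |3-2|+|3-3| = 1
Sum: 0 + 3 + 2 + 3 + 3 + 0 + 3 + 1 + 2 + 3 + 2 + 6 + 2 + 3 + 1 = 34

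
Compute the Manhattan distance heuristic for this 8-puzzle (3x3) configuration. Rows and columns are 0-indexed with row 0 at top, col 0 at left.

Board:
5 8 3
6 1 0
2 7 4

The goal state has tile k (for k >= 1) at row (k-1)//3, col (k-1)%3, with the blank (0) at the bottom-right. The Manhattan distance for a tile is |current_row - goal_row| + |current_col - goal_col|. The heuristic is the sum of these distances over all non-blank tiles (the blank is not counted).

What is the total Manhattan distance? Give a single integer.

Answer: 15

Derivation:
Tile 5: at (0,0), goal (1,1), distance |0-1|+|0-1| = 2
Tile 8: at (0,1), goal (2,1), distance |0-2|+|1-1| = 2
Tile 3: at (0,2), goal (0,2), distance |0-0|+|2-2| = 0
Tile 6: at (1,0), goal (1,2), distance |1-1|+|0-2| = 2
Tile 1: at (1,1), goal (0,0), distance |1-0|+|1-0| = 2
Tile 2: at (2,0), goal (0,1), distance |2-0|+|0-1| = 3
Tile 7: at (2,1), goal (2,0), distance |2-2|+|1-0| = 1
Tile 4: at (2,2), goal (1,0), distance |2-1|+|2-0| = 3
Sum: 2 + 2 + 0 + 2 + 2 + 3 + 1 + 3 = 15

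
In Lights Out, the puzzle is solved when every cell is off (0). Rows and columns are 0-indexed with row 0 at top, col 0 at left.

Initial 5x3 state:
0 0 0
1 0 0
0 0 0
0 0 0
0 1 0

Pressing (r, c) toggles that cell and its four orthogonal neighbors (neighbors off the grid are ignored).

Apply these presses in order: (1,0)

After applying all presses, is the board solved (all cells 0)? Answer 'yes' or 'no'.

Answer: no

Derivation:
After press 1 at (1,0):
1 0 0
0 1 0
1 0 0
0 0 0
0 1 0

Lights still on: 4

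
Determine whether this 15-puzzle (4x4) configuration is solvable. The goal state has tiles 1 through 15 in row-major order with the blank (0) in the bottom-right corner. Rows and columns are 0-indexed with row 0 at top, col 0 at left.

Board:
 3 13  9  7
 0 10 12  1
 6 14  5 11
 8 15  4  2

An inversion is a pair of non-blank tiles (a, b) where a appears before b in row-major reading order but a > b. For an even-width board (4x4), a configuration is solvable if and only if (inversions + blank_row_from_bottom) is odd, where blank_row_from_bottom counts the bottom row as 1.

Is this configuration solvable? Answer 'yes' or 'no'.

Answer: yes

Derivation:
Inversions: 56
Blank is in row 1 (0-indexed from top), which is row 3 counting from the bottom (bottom = 1).
56 + 3 = 59, which is odd, so the puzzle is solvable.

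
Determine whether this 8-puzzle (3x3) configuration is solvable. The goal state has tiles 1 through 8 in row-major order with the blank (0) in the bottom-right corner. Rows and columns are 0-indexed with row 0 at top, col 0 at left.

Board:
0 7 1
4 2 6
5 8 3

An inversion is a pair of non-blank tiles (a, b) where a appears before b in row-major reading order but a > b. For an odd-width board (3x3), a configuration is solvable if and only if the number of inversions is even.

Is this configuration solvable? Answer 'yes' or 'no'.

Inversions (pairs i<j in row-major order where tile[i] > tile[j] > 0): 12
12 is even, so the puzzle is solvable.

Answer: yes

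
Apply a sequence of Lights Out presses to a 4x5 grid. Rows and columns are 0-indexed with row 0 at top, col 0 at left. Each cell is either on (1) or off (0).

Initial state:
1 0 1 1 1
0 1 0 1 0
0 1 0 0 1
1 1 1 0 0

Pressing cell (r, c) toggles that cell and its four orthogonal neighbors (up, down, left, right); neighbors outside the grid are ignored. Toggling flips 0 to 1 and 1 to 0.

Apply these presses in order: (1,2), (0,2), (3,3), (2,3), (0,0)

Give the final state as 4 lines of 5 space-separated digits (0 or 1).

Answer: 0 0 1 0 1
1 0 0 1 0
0 1 0 0 0
1 1 0 0 1

Derivation:
After press 1 at (1,2):
1 0 0 1 1
0 0 1 0 0
0 1 1 0 1
1 1 1 0 0

After press 2 at (0,2):
1 1 1 0 1
0 0 0 0 0
0 1 1 0 1
1 1 1 0 0

After press 3 at (3,3):
1 1 1 0 1
0 0 0 0 0
0 1 1 1 1
1 1 0 1 1

After press 4 at (2,3):
1 1 1 0 1
0 0 0 1 0
0 1 0 0 0
1 1 0 0 1

After press 5 at (0,0):
0 0 1 0 1
1 0 0 1 0
0 1 0 0 0
1 1 0 0 1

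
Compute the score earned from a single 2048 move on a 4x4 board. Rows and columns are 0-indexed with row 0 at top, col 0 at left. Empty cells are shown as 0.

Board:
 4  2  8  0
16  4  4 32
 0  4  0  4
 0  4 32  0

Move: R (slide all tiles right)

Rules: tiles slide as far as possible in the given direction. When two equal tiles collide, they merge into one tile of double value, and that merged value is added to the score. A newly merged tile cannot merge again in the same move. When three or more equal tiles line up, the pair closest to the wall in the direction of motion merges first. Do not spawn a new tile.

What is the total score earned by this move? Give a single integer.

Slide right:
row 0: [4, 2, 8, 0] -> [0, 4, 2, 8]  score +0 (running 0)
row 1: [16, 4, 4, 32] -> [0, 16, 8, 32]  score +8 (running 8)
row 2: [0, 4, 0, 4] -> [0, 0, 0, 8]  score +8 (running 16)
row 3: [0, 4, 32, 0] -> [0, 0, 4, 32]  score +0 (running 16)
Board after move:
 0  4  2  8
 0 16  8 32
 0  0  0  8
 0  0  4 32

Answer: 16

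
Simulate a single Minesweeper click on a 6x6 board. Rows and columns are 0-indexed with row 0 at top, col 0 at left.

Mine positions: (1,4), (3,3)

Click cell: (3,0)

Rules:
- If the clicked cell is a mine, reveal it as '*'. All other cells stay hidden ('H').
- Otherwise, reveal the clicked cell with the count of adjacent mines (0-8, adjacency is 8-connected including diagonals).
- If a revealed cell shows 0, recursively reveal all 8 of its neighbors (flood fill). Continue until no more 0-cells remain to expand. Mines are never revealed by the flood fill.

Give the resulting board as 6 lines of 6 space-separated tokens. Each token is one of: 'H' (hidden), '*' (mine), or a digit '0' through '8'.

0 0 0 1 H H
0 0 0 1 H H
0 0 1 2 2 1
0 0 1 H 1 0
0 0 1 1 1 0
0 0 0 0 0 0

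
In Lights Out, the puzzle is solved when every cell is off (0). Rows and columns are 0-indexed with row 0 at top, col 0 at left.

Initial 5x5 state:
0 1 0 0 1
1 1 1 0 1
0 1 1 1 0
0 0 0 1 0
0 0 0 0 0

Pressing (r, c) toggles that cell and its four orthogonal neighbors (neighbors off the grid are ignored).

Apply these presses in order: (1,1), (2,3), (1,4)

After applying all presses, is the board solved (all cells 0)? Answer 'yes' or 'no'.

After press 1 at (1,1):
0 0 0 0 1
0 0 0 0 1
0 0 1 1 0
0 0 0 1 0
0 0 0 0 0

After press 2 at (2,3):
0 0 0 0 1
0 0 0 1 1
0 0 0 0 1
0 0 0 0 0
0 0 0 0 0

After press 3 at (1,4):
0 0 0 0 0
0 0 0 0 0
0 0 0 0 0
0 0 0 0 0
0 0 0 0 0

Lights still on: 0

Answer: yes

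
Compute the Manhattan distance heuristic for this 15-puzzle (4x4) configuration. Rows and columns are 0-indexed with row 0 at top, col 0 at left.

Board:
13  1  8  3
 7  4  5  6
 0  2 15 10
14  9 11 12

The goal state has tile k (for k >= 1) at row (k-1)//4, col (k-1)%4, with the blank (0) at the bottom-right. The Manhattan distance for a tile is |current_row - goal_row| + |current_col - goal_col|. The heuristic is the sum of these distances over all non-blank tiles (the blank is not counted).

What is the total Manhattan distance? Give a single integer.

Answer: 26

Derivation:
Tile 13: at (0,0), goal (3,0), distance |0-3|+|0-0| = 3
Tile 1: at (0,1), goal (0,0), distance |0-0|+|1-0| = 1
Tile 8: at (0,2), goal (1,3), distance |0-1|+|2-3| = 2
Tile 3: at (0,3), goal (0,2), distance |0-0|+|3-2| = 1
Tile 7: at (1,0), goal (1,2), distance |1-1|+|0-2| = 2
Tile 4: at (1,1), goal (0,3), distance |1-0|+|1-3| = 3
Tile 5: at (1,2), goal (1,0), distance |1-1|+|2-0| = 2
Tile 6: at (1,3), goal (1,1), distance |1-1|+|3-1| = 2
Tile 2: at (2,1), goal (0,1), distance |2-0|+|1-1| = 2
Tile 15: at (2,2), goal (3,2), distance |2-3|+|2-2| = 1
Tile 10: at (2,3), goal (2,1), distance |2-2|+|3-1| = 2
Tile 14: at (3,0), goal (3,1), distance |3-3|+|0-1| = 1
Tile 9: at (3,1), goal (2,0), distance |3-2|+|1-0| = 2
Tile 11: at (3,2), goal (2,2), distance |3-2|+|2-2| = 1
Tile 12: at (3,3), goal (2,3), distance |3-2|+|3-3| = 1
Sum: 3 + 1 + 2 + 1 + 2 + 3 + 2 + 2 + 2 + 1 + 2 + 1 + 2 + 1 + 1 = 26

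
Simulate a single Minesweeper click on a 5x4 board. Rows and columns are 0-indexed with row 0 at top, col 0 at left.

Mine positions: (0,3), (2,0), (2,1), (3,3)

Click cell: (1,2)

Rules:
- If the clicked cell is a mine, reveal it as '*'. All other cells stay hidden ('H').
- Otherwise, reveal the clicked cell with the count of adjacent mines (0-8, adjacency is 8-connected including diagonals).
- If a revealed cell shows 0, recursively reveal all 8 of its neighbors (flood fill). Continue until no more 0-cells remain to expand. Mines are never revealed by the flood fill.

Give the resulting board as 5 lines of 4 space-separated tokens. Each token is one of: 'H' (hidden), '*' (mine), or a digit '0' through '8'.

H H H H
H H 2 H
H H H H
H H H H
H H H H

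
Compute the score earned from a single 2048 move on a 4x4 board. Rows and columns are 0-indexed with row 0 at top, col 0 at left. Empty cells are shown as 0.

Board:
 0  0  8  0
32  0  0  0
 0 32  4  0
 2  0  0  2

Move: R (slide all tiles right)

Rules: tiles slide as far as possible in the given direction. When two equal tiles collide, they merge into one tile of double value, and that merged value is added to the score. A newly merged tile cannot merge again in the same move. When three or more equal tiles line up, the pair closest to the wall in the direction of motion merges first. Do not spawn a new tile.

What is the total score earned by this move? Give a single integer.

Answer: 4

Derivation:
Slide right:
row 0: [0, 0, 8, 0] -> [0, 0, 0, 8]  score +0 (running 0)
row 1: [32, 0, 0, 0] -> [0, 0, 0, 32]  score +0 (running 0)
row 2: [0, 32, 4, 0] -> [0, 0, 32, 4]  score +0 (running 0)
row 3: [2, 0, 0, 2] -> [0, 0, 0, 4]  score +4 (running 4)
Board after move:
 0  0  0  8
 0  0  0 32
 0  0 32  4
 0  0  0  4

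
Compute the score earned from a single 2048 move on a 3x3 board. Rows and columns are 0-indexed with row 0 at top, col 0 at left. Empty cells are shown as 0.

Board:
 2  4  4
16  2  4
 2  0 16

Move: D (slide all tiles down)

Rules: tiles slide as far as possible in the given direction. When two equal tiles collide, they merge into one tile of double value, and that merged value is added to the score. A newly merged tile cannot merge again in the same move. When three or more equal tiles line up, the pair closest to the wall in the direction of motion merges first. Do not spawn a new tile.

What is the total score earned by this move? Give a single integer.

Slide down:
col 0: [2, 16, 2] -> [2, 16, 2]  score +0 (running 0)
col 1: [4, 2, 0] -> [0, 4, 2]  score +0 (running 0)
col 2: [4, 4, 16] -> [0, 8, 16]  score +8 (running 8)
Board after move:
 2  0  0
16  4  8
 2  2 16

Answer: 8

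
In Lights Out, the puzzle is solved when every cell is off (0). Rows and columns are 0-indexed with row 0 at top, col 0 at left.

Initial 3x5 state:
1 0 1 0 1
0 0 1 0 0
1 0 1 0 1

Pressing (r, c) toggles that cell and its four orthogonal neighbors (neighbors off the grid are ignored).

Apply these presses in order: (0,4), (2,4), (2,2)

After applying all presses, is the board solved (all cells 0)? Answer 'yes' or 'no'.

Answer: no

Derivation:
After press 1 at (0,4):
1 0 1 1 0
0 0 1 0 1
1 0 1 0 1

After press 2 at (2,4):
1 0 1 1 0
0 0 1 0 0
1 0 1 1 0

After press 3 at (2,2):
1 0 1 1 0
0 0 0 0 0
1 1 0 0 0

Lights still on: 5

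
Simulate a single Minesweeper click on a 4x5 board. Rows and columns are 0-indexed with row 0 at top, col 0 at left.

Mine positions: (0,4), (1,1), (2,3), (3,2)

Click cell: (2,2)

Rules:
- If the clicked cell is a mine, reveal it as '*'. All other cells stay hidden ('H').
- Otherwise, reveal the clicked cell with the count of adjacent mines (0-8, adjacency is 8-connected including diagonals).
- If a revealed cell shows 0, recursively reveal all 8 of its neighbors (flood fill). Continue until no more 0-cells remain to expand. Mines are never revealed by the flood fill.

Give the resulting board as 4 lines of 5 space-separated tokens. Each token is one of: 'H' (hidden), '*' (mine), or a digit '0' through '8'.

H H H H H
H H H H H
H H 3 H H
H H H H H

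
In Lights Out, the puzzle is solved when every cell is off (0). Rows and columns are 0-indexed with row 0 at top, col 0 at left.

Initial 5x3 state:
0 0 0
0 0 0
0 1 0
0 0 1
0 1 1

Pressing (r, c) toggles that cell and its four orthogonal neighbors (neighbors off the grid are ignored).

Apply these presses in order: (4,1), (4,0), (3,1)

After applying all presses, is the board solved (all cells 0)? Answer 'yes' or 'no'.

Answer: yes

Derivation:
After press 1 at (4,1):
0 0 0
0 0 0
0 1 0
0 1 1
1 0 0

After press 2 at (4,0):
0 0 0
0 0 0
0 1 0
1 1 1
0 1 0

After press 3 at (3,1):
0 0 0
0 0 0
0 0 0
0 0 0
0 0 0

Lights still on: 0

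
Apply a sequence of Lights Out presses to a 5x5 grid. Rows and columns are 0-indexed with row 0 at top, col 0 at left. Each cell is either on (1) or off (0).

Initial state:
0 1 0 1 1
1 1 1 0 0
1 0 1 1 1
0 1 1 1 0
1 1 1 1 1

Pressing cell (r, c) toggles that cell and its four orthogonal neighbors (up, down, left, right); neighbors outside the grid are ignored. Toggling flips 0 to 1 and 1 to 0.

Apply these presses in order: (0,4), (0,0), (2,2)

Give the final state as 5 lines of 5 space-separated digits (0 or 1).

After press 1 at (0,4):
0 1 0 0 0
1 1 1 0 1
1 0 1 1 1
0 1 1 1 0
1 1 1 1 1

After press 2 at (0,0):
1 0 0 0 0
0 1 1 0 1
1 0 1 1 1
0 1 1 1 0
1 1 1 1 1

After press 3 at (2,2):
1 0 0 0 0
0 1 0 0 1
1 1 0 0 1
0 1 0 1 0
1 1 1 1 1

Answer: 1 0 0 0 0
0 1 0 0 1
1 1 0 0 1
0 1 0 1 0
1 1 1 1 1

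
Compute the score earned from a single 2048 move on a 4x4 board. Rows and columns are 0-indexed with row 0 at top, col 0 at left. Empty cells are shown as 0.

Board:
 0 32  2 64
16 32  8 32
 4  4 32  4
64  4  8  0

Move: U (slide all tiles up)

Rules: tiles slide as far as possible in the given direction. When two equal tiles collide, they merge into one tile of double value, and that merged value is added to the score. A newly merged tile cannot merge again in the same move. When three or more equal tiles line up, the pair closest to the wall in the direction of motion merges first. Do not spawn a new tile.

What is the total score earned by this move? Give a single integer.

Slide up:
col 0: [0, 16, 4, 64] -> [16, 4, 64, 0]  score +0 (running 0)
col 1: [32, 32, 4, 4] -> [64, 8, 0, 0]  score +72 (running 72)
col 2: [2, 8, 32, 8] -> [2, 8, 32, 8]  score +0 (running 72)
col 3: [64, 32, 4, 0] -> [64, 32, 4, 0]  score +0 (running 72)
Board after move:
16 64  2 64
 4  8  8 32
64  0 32  4
 0  0  8  0

Answer: 72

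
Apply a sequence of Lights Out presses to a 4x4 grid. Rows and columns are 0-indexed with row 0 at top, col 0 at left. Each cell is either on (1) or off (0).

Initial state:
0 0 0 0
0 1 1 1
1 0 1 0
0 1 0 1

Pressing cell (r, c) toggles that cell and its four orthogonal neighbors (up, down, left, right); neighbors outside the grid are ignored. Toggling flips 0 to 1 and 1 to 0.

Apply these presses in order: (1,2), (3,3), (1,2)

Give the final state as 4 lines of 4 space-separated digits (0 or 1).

After press 1 at (1,2):
0 0 1 0
0 0 0 0
1 0 0 0
0 1 0 1

After press 2 at (3,3):
0 0 1 0
0 0 0 0
1 0 0 1
0 1 1 0

After press 3 at (1,2):
0 0 0 0
0 1 1 1
1 0 1 1
0 1 1 0

Answer: 0 0 0 0
0 1 1 1
1 0 1 1
0 1 1 0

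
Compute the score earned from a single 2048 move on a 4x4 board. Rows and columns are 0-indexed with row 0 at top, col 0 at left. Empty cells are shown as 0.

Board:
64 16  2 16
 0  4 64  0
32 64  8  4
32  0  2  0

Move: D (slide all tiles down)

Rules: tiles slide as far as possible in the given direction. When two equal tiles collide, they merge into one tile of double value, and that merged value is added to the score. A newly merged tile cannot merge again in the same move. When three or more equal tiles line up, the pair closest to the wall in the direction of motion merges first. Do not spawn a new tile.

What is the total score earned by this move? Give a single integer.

Answer: 64

Derivation:
Slide down:
col 0: [64, 0, 32, 32] -> [0, 0, 64, 64]  score +64 (running 64)
col 1: [16, 4, 64, 0] -> [0, 16, 4, 64]  score +0 (running 64)
col 2: [2, 64, 8, 2] -> [2, 64, 8, 2]  score +0 (running 64)
col 3: [16, 0, 4, 0] -> [0, 0, 16, 4]  score +0 (running 64)
Board after move:
 0  0  2  0
 0 16 64  0
64  4  8 16
64 64  2  4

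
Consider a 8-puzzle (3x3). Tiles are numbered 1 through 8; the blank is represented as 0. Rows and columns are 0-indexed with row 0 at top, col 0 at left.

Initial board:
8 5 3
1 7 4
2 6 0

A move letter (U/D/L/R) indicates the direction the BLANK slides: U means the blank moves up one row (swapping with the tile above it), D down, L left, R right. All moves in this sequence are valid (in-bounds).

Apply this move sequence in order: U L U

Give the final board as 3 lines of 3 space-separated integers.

After move 1 (U):
8 5 3
1 7 0
2 6 4

After move 2 (L):
8 5 3
1 0 7
2 6 4

After move 3 (U):
8 0 3
1 5 7
2 6 4

Answer: 8 0 3
1 5 7
2 6 4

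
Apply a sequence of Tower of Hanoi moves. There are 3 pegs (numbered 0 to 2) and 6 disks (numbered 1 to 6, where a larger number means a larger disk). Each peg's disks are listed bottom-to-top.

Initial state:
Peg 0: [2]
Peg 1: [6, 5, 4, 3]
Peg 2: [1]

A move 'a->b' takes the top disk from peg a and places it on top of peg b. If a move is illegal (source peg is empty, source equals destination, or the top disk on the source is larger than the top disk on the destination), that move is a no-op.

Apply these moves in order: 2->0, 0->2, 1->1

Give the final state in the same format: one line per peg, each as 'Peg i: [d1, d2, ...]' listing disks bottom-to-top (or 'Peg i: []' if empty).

After move 1 (2->0):
Peg 0: [2, 1]
Peg 1: [6, 5, 4, 3]
Peg 2: []

After move 2 (0->2):
Peg 0: [2]
Peg 1: [6, 5, 4, 3]
Peg 2: [1]

After move 3 (1->1):
Peg 0: [2]
Peg 1: [6, 5, 4, 3]
Peg 2: [1]

Answer: Peg 0: [2]
Peg 1: [6, 5, 4, 3]
Peg 2: [1]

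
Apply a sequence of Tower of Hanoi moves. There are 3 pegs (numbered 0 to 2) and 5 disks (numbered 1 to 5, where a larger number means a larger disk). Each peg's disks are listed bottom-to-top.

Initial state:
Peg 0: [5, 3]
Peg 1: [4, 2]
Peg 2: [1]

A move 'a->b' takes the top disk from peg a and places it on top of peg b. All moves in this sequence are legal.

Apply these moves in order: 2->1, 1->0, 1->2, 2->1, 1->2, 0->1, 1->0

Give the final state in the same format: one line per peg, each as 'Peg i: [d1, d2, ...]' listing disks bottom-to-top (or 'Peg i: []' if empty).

Answer: Peg 0: [5, 3, 1]
Peg 1: [4]
Peg 2: [2]

Derivation:
After move 1 (2->1):
Peg 0: [5, 3]
Peg 1: [4, 2, 1]
Peg 2: []

After move 2 (1->0):
Peg 0: [5, 3, 1]
Peg 1: [4, 2]
Peg 2: []

After move 3 (1->2):
Peg 0: [5, 3, 1]
Peg 1: [4]
Peg 2: [2]

After move 4 (2->1):
Peg 0: [5, 3, 1]
Peg 1: [4, 2]
Peg 2: []

After move 5 (1->2):
Peg 0: [5, 3, 1]
Peg 1: [4]
Peg 2: [2]

After move 6 (0->1):
Peg 0: [5, 3]
Peg 1: [4, 1]
Peg 2: [2]

After move 7 (1->0):
Peg 0: [5, 3, 1]
Peg 1: [4]
Peg 2: [2]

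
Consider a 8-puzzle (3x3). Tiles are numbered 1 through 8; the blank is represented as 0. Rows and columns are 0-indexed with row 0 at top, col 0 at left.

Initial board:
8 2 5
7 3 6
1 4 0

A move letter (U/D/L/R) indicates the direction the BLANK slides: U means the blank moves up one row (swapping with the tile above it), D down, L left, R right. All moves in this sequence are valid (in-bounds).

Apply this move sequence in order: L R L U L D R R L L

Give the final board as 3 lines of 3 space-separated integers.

After move 1 (L):
8 2 5
7 3 6
1 0 4

After move 2 (R):
8 2 5
7 3 6
1 4 0

After move 3 (L):
8 2 5
7 3 6
1 0 4

After move 4 (U):
8 2 5
7 0 6
1 3 4

After move 5 (L):
8 2 5
0 7 6
1 3 4

After move 6 (D):
8 2 5
1 7 6
0 3 4

After move 7 (R):
8 2 5
1 7 6
3 0 4

After move 8 (R):
8 2 5
1 7 6
3 4 0

After move 9 (L):
8 2 5
1 7 6
3 0 4

After move 10 (L):
8 2 5
1 7 6
0 3 4

Answer: 8 2 5
1 7 6
0 3 4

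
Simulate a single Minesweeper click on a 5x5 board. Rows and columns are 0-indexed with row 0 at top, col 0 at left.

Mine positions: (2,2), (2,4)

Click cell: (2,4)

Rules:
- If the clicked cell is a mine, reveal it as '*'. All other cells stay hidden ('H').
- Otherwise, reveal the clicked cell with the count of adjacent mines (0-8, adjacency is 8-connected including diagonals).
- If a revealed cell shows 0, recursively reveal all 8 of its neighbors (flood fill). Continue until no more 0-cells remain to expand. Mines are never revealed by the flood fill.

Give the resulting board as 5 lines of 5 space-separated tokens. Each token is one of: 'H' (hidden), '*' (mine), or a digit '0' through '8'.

H H H H H
H H H H H
H H H H *
H H H H H
H H H H H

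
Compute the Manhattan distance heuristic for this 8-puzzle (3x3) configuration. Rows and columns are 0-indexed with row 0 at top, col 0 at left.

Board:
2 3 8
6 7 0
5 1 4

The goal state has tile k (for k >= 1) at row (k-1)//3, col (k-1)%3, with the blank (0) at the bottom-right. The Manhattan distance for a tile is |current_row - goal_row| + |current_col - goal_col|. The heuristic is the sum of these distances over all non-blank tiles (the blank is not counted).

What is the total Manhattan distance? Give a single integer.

Answer: 17

Derivation:
Tile 2: at (0,0), goal (0,1), distance |0-0|+|0-1| = 1
Tile 3: at (0,1), goal (0,2), distance |0-0|+|1-2| = 1
Tile 8: at (0,2), goal (2,1), distance |0-2|+|2-1| = 3
Tile 6: at (1,0), goal (1,2), distance |1-1|+|0-2| = 2
Tile 7: at (1,1), goal (2,0), distance |1-2|+|1-0| = 2
Tile 5: at (2,0), goal (1,1), distance |2-1|+|0-1| = 2
Tile 1: at (2,1), goal (0,0), distance |2-0|+|1-0| = 3
Tile 4: at (2,2), goal (1,0), distance |2-1|+|2-0| = 3
Sum: 1 + 1 + 3 + 2 + 2 + 2 + 3 + 3 = 17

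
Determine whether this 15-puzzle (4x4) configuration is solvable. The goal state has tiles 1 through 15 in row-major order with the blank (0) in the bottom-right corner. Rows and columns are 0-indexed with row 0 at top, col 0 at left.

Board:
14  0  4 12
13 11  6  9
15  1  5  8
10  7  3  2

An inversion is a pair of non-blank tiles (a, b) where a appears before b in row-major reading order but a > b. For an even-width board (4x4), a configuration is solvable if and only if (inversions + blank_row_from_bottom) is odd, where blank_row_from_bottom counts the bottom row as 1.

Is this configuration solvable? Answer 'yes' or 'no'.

Answer: yes

Derivation:
Inversions: 73
Blank is in row 0 (0-indexed from top), which is row 4 counting from the bottom (bottom = 1).
73 + 4 = 77, which is odd, so the puzzle is solvable.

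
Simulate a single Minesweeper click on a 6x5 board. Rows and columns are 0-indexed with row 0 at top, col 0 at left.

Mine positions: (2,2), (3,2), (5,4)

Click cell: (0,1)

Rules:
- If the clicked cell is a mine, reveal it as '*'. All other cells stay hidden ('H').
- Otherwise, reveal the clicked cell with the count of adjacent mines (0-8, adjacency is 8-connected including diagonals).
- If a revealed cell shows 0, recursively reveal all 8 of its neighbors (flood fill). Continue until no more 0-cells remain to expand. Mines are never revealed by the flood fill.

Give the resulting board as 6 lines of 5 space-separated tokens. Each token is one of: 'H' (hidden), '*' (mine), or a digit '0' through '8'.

0 0 0 0 0
0 1 1 1 0
0 2 H 2 0
0 2 H 2 0
0 1 1 2 1
0 0 0 1 H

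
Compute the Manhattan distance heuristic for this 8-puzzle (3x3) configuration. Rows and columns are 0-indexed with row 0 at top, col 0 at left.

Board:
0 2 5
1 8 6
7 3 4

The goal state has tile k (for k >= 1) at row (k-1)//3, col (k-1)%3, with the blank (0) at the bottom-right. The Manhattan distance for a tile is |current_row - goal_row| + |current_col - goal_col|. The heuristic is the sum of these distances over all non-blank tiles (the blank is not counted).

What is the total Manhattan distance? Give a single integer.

Answer: 10

Derivation:
Tile 2: at (0,1), goal (0,1), distance |0-0|+|1-1| = 0
Tile 5: at (0,2), goal (1,1), distance |0-1|+|2-1| = 2
Tile 1: at (1,0), goal (0,0), distance |1-0|+|0-0| = 1
Tile 8: at (1,1), goal (2,1), distance |1-2|+|1-1| = 1
Tile 6: at (1,2), goal (1,2), distance |1-1|+|2-2| = 0
Tile 7: at (2,0), goal (2,0), distance |2-2|+|0-0| = 0
Tile 3: at (2,1), goal (0,2), distance |2-0|+|1-2| = 3
Tile 4: at (2,2), goal (1,0), distance |2-1|+|2-0| = 3
Sum: 0 + 2 + 1 + 1 + 0 + 0 + 3 + 3 = 10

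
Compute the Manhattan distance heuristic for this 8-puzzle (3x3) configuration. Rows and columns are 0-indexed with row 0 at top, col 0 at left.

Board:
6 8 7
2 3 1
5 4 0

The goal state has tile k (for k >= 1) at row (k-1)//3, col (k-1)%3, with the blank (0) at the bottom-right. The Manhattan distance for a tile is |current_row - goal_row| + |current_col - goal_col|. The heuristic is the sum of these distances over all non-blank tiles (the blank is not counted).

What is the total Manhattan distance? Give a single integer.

Tile 6: (0,0)->(1,2) = 3
Tile 8: (0,1)->(2,1) = 2
Tile 7: (0,2)->(2,0) = 4
Tile 2: (1,0)->(0,1) = 2
Tile 3: (1,1)->(0,2) = 2
Tile 1: (1,2)->(0,0) = 3
Tile 5: (2,0)->(1,1) = 2
Tile 4: (2,1)->(1,0) = 2
Sum: 3 + 2 + 4 + 2 + 2 + 3 + 2 + 2 = 20

Answer: 20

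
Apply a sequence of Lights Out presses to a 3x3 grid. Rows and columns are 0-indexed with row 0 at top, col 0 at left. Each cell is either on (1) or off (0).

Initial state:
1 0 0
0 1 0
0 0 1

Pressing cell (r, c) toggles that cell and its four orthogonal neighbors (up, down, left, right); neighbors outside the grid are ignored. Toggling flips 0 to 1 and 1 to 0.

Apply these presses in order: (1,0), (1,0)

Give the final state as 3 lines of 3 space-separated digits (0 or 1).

After press 1 at (1,0):
0 0 0
1 0 0
1 0 1

After press 2 at (1,0):
1 0 0
0 1 0
0 0 1

Answer: 1 0 0
0 1 0
0 0 1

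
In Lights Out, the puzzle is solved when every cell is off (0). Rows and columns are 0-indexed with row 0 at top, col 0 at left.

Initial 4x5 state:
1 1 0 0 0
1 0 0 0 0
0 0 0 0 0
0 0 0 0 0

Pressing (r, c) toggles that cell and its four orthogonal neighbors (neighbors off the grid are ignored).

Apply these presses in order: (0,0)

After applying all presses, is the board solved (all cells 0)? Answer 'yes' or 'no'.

After press 1 at (0,0):
0 0 0 0 0
0 0 0 0 0
0 0 0 0 0
0 0 0 0 0

Lights still on: 0

Answer: yes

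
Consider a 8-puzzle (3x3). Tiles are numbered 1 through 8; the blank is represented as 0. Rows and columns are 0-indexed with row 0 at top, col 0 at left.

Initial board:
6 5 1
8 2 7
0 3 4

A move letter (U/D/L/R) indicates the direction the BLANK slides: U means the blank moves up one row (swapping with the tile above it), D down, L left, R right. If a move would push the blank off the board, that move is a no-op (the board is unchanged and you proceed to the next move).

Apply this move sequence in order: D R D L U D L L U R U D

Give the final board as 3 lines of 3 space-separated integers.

Answer: 6 5 1
2 0 7
8 3 4

Derivation:
After move 1 (D):
6 5 1
8 2 7
0 3 4

After move 2 (R):
6 5 1
8 2 7
3 0 4

After move 3 (D):
6 5 1
8 2 7
3 0 4

After move 4 (L):
6 5 1
8 2 7
0 3 4

After move 5 (U):
6 5 1
0 2 7
8 3 4

After move 6 (D):
6 5 1
8 2 7
0 3 4

After move 7 (L):
6 5 1
8 2 7
0 3 4

After move 8 (L):
6 5 1
8 2 7
0 3 4

After move 9 (U):
6 5 1
0 2 7
8 3 4

After move 10 (R):
6 5 1
2 0 7
8 3 4

After move 11 (U):
6 0 1
2 5 7
8 3 4

After move 12 (D):
6 5 1
2 0 7
8 3 4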